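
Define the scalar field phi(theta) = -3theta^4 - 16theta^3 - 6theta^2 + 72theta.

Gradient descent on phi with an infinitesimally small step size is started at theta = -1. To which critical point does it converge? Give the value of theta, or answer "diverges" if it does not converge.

-2

phi'(theta) = -12(theta - 1)(theta + 2)(theta + 3), so phi'(-1) = 48.
Gradient descent moves in the -phi' direction, i.e. theta is decreasing.
The nearest critical point in that direction is theta = -2, where phi'' = 36 > 0 (a local minimum). The iterate converges there.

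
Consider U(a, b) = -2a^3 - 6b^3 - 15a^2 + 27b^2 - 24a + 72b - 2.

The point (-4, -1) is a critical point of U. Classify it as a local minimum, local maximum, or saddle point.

The mixed partial ∂²U/∂a∂b is 0, so the Hessian at any point is diag(U_aa, U_bb) = diag(-6(2a + 5), 18(-2b + 3)).
At (-4, -1): H = diag(18, 90).
Both eigenvalues are positive, so H is positive definite: a local minimum.

local minimum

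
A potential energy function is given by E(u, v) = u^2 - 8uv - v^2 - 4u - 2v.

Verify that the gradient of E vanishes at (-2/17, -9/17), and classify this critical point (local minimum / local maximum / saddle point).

∇E = (2u - 8v - 4, -8u - 2v - 2); substituting (-2/17, -9/17) gives ∇E = (0, 0), so (-2/17, -9/17) is indeed a critical point.
The Hessian of E is constant: H = [[2, -8], [-8, -2]].
det(H) = 2·(-2) − (-8)² = -68.
Since det(H) < 0, H is indefinite and the critical point is a saddle point.

saddle point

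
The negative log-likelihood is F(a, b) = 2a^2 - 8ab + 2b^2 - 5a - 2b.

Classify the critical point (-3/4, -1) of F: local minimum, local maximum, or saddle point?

saddle point

The Hessian of F is constant: H = [[4, -8], [-8, 4]].
det(H) = 4·4 − (-8)² = -48.
Since det(H) < 0, H is indefinite and the critical point is a saddle point.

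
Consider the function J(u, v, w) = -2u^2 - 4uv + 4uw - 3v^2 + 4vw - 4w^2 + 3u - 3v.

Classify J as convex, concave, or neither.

concave

J is quadratic, so its Hessian is the constant matrix H = [[-4, -4, 4], [-4, -6, 4], [4, 4, -8]].
Leading principal minors: -4, 8, -32.
Signs alternate −, +, − ⇒ H ≺ 0 ⇒ concave.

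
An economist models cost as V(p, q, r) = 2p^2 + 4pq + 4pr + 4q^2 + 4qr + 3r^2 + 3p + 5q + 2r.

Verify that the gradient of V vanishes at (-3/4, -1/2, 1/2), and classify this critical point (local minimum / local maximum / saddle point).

∇V = (4p + 4q + 4r + 3, 4p + 8q + 4r + 5, 4p + 4q + 6r + 2); substituting (-3/4, -1/2, 1/2) gives ∇V = (0, 0, 0), so (-3/4, -1/2, 1/2) is indeed a critical point.
The Hessian is constant: H = [[4, 4, 4], [4, 8, 4], [4, 4, 6]].
Leading principal minors: Δ₁ = 4, Δ₂ = 16, Δ₃ = 32.
All leading minors are positive, so H is positive definite: a local minimum.

local minimum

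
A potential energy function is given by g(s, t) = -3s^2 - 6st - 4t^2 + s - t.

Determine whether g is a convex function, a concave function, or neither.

g is quadratic, so its Hessian is the constant matrix H = [[-6, -6], [-6, -8]].
det(H) = 12, tr(H) = -14.
det(H) > 0 and tr(H) < 0, so H is negative definite everywhere: concave.

concave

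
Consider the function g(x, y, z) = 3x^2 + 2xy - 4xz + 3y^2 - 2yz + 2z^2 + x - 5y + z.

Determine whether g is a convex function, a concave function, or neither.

g is quadratic, so its Hessian is the constant matrix H = [[6, 2, -4], [2, 6, -2], [-4, -2, 4]].
Leading principal minors: 6, 32, 40.
All positive ⇒ H ≻ 0 ⇒ convex.

convex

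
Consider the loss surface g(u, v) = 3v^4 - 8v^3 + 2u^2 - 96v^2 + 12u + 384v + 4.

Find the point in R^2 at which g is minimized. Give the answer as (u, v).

(-3, -4)

g(u,v) separates as P(u) + Q(v) + 4, so its minimum is min P + min Q + 4.
P'(u) = 4u + 12 vanishes at u ∈ {-3}; Q'(v) = 12(v - 4)(v - 2)(v + 4) vanishes at v ∈ {-4, 2, 4}.
Local minima of P (where P''>0): P(-3)=-18. Local minima of Q: Q(-4)=-1792, Q(4)=256.
So the global minimum of g is P(-3) + Q(-4) + 4 = -18 − 1792 + 4 = -1806, attained at (-3, -4).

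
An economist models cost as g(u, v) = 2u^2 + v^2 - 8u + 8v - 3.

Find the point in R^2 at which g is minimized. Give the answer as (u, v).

g(u,v) separates as P(u) + Q(v) − 3, so its minimum is min P + min Q − 3.
P'(u) = 4u - 8 vanishes at u ∈ {2}; Q'(v) = 2v + 8 vanishes at v ∈ {-4}.
Local minima of P (where P''>0): P(2)=-8. Local minima of Q: Q(-4)=-16.
So the global minimum of g is P(2) + Q(-4) − 3 = -8 − 16 − 3 = -27, attained at (2, -4).

(2, -4)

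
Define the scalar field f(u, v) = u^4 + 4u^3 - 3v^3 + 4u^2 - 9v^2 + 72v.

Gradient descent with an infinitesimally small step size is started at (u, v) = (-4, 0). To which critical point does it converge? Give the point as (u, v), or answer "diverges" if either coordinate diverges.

(-2, -4)

f is separable, so gradient descent decouples: u follows -∂f/∂u, v follows -∂f/∂v.
∂f/∂u = 4u(u + 1)(u + 2); at u=-4 this is -96, so u increases.
∂f/∂v = -9(v - 2)(v + 4); at v=0 this is 72, so v decreases.
u converges to its nearest critical value -2 (a local min of the u-part); v converges to -4. The iterate converges to (-2, -4).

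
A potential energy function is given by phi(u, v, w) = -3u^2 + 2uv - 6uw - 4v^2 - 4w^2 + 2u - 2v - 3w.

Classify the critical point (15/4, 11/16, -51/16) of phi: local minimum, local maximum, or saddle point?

The Hessian is constant: H = [[-6, 2, -6], [2, -8, 0], [-6, 0, -8]].
Leading principal minors: Δ₁ = -6, Δ₂ = 44, Δ₃ = -64.
The minors alternate sign starting negative (−, +, −), so H is negative definite: a local maximum.

local maximum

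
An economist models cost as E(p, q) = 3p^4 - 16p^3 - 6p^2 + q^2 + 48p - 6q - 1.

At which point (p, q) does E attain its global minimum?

E(p,q) separates as A(p) + B(q) − 1, so its minimum is min A + min B − 1.
A'(p) = 12(p - 4)(p - 1)(p + 1) vanishes at p ∈ {-1, 1, 4}; B'(q) = 2q - 6 vanishes at q ∈ {3}.
Local minima of A (where A''>0): A(-1)=-35, A(4)=-160. Local minima of B: B(3)=-9.
So the global minimum of E is A(4) + B(3) − 1 = -160 − 9 − 1 = -170, attained at (4, 3).

(4, 3)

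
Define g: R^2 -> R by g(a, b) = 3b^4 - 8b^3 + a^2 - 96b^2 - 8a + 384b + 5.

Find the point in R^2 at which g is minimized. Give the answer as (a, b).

g(a,b) separates as P(a) + Q(b) + 5, so its minimum is min P + min Q + 5.
P'(a) = 2a - 8 vanishes at a ∈ {4}; Q'(b) = 12(b - 4)(b - 2)(b + 4) vanishes at b ∈ {-4, 2, 4}.
Local minima of P (where P''>0): P(4)=-16. Local minima of Q: Q(-4)=-1792, Q(4)=256.
So the global minimum of g is P(4) + Q(-4) + 5 = -16 − 1792 + 5 = -1803, attained at (4, -4).

(4, -4)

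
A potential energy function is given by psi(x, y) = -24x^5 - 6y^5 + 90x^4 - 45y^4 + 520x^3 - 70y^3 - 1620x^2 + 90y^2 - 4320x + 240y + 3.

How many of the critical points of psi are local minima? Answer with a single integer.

4

psi separates as a function of x plus a function of y, so ∇psi=0 decouples.
∂psi/∂x = -120(x - 4)(x - 3)(x + 1)(x + 3) = 0 at x ∈ {-3, -1, 3, 4}; ∂psi/∂y = -30(y - 1)(y + 1)(y + 2)(y + 4) = 0 at y ∈ {-4, -2, -1, 1}.
The Hessian is diagonal: diag(psi_xx, psi_yy). Second derivatives: psi_xx(-3)=10080, psi_xx(-1)=-4800, psi_xx(3)=2880, psi_xx(4)=-4200; psi_yy(-4)=900, psi_yy(-2)=-180, psi_yy(-1)=180, psi_yy(1)=-900.
Local minima occur where both diagonal entries positive: (-3, -4), (-3, -1), (3, -4), (3, -1). Count: 4.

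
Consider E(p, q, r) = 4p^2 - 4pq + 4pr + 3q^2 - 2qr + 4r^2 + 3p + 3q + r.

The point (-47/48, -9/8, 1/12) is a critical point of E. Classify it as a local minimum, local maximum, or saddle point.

The Hessian is constant: H = [[8, -4, 4], [-4, 6, -2], [4, -2, 8]].
Leading principal minors: Δ₁ = 8, Δ₂ = 32, Δ₃ = 192.
All leading minors are positive, so H is positive definite: a local minimum.

local minimum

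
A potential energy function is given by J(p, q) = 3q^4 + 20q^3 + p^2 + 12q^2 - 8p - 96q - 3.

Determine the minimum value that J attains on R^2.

J(p,q) separates as A(p) + B(q) − 3, so its minimum is min A + min B − 3.
A'(p) = 2p - 8 vanishes at p ∈ {4}; B'(q) = 12(q - 1)(q + 2)(q + 4) vanishes at q ∈ {-4, -2, 1}.
Local minima of A (where A''>0): A(4)=-16. Local minima of B: B(-4)=64, B(1)=-61.
So the global minimum of J is A(4) + B(1) − 3 = -16 − 61 − 3 = -80, attained at (4, 1).

-80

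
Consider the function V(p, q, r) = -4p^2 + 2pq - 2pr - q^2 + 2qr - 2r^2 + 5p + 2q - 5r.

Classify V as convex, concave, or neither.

concave

V is quadratic, so its Hessian is the constant matrix H = [[-8, 2, -2], [2, -2, 2], [-2, 2, -4]].
Leading principal minors: -8, 12, -24.
Signs alternate −, +, − ⇒ H ≺ 0 ⇒ concave.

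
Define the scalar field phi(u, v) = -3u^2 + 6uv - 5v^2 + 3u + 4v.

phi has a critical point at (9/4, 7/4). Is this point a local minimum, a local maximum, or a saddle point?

local maximum

The Hessian of phi is constant: H = [[-6, 6], [6, -10]].
det(H) = (-6)·(-10) − 6² = 24.
det(H) > 0 and tr(H) = -16 < 0, so H is negative definite and the point is a local maximum.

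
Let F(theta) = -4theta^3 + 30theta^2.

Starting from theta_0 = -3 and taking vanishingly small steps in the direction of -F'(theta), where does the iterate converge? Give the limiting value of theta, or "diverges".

F'(theta) = -12theta(theta - 5), so F'(-3) = -288.
Gradient descent moves in the -F' direction, i.e. theta is increasing.
The nearest critical point in that direction is theta = 0, where F'' = 60 > 0 (a local minimum). The iterate converges there.

0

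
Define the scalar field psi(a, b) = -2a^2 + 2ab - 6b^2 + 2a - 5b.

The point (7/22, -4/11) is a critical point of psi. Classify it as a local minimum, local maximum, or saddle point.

The Hessian of psi is constant: H = [[-4, 2], [2, -12]].
det(H) = (-4)·(-12) − 2² = 44.
det(H) > 0 and tr(H) = -16 < 0, so H is negative definite and the point is a local maximum.

local maximum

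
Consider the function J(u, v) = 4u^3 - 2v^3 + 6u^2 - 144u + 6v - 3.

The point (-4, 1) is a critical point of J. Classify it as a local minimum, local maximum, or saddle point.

The mixed partial ∂²J/∂u∂v is 0, so the Hessian at any point is diag(J_uu, J_vv) = diag(12(2u + 1), -12v).
At (-4, 1): H = diag(-84, -12).
Both eigenvalues are negative, so H is negative definite: a local maximum.

local maximum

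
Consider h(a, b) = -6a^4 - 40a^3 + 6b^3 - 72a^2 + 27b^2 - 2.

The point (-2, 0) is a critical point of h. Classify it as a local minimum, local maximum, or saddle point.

local minimum

The mixed partial ∂²h/∂a∂b is 0, so the Hessian at any point is diag(h_aa, h_bb) = diag(-24(3a^2 + 10a + 6), 18(2b + 3)).
At (-2, 0): H = diag(48, 54).
Both eigenvalues are positive, so H is positive definite: a local minimum.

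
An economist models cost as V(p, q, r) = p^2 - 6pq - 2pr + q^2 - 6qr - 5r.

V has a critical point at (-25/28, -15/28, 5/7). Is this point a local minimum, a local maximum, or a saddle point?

The Hessian is constant: H = [[2, -6, -2], [-6, 2, -6], [-2, -6, 0]].
Leading principal minors: Δ₁ = 2, Δ₂ = -32, Δ₃ = -224.
The minors fit neither the all-positive nor the alternating-sign pattern, so H is indefinite: a saddle point.

saddle point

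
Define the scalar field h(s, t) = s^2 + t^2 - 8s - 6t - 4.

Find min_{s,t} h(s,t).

-29

h(s,t) separates as P(s) + Q(t) − 4, so its minimum is min P + min Q − 4.
P'(s) = 2s - 8 vanishes at s ∈ {4}; Q'(t) = 2(t - 3) vanishes at t ∈ {3}.
Local minima of P (where P''>0): P(4)=-16. Local minima of Q: Q(3)=-9.
So the global minimum of h is P(4) + Q(3) − 4 = -16 − 9 − 4 = -29, attained at (4, 3).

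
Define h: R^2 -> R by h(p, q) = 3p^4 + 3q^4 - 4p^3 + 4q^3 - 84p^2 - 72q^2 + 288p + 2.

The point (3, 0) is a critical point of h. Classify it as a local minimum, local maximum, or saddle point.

The mixed partial ∂²h/∂p∂q is 0, so the Hessian at any point is diag(h_pp, h_qq) = diag(12(3p^2 - 2p - 14), 12(3q^2 + 2q - 12)).
At (3, 0): H = diag(84, -144).
The eigenvalues have opposite signs, so H is indefinite: a saddle point.

saddle point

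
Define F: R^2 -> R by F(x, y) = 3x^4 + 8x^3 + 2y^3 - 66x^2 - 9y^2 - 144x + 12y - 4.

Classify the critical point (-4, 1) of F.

saddle point

The mixed partial ∂²F/∂x∂y is 0, so the Hessian at any point is diag(F_xx, F_yy) = diag(12(3x^2 + 4x - 11), 6(2y - 3)).
At (-4, 1): H = diag(252, -6).
The eigenvalues have opposite signs, so H is indefinite: a saddle point.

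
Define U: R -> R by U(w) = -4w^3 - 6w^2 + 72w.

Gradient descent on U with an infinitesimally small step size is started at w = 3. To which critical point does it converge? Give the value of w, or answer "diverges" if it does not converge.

diverges

U'(w) = -12(w - 2)(w + 3), so U'(3) = -72.
Gradient descent moves in the -U' direction, i.e. w is increasing.
There is no critical point above w=3, and U' keeps the same sign, so the iterate runs off to +∞.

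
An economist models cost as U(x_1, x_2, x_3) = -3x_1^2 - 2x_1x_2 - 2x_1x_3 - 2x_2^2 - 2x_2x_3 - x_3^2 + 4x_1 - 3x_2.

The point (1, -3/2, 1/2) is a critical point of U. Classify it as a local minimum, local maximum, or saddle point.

The Hessian is constant: H = [[-6, -2, -2], [-2, -4, -2], [-2, -2, -2]].
Leading principal minors: Δ₁ = -6, Δ₂ = 20, Δ₃ = -16.
The minors alternate sign starting negative (−, +, −), so H is negative definite: a local maximum.

local maximum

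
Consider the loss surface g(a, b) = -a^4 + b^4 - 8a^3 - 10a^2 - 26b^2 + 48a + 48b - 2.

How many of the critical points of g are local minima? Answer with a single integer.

g separates as a function of a plus a function of b, so ∇g=0 decouples.
∂g/∂a = -4(a - 1)(a + 3)(a + 4) = 0 at a ∈ {-4, -3, 1}; ∂g/∂b = 4(b - 3)(b - 1)(b + 4) = 0 at b ∈ {-4, 1, 3}.
The Hessian is diagonal: diag(g_aa, g_bb). Second derivatives: g_aa(-4)=-20, g_aa(-3)=16, g_aa(1)=-80; g_bb(-4)=140, g_bb(1)=-40, g_bb(3)=56.
Local minima occur where both diagonal entries positive: (-3, -4), (-3, 3). Count: 2.

2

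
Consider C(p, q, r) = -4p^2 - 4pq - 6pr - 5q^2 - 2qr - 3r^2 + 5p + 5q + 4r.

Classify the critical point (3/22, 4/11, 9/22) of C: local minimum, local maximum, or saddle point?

The Hessian is constant: H = [[-8, -4, -6], [-4, -10, -2], [-6, -2, -6]].
Leading principal minors: Δ₁ = -8, Δ₂ = 64, Δ₃ = -88.
The minors alternate sign starting negative (−, +, −), so H is negative definite: a local maximum.

local maximum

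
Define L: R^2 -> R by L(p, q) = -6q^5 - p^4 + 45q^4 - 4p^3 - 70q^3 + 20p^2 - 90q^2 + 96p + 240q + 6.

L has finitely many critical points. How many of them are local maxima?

4

L separates as a function of p plus a function of q, so ∇L=0 decouples.
∂L/∂p = -4(p - 3)(p + 2)(p + 4) = 0 at p ∈ {-4, -2, 3}; ∂L/∂q = -30(q - 4)(q - 2)(q - 1)(q + 1) = 0 at q ∈ {-1, 1, 2, 4}.
The Hessian is diagonal: diag(L_pp, L_qq). Second derivatives: L_pp(-4)=-56, L_pp(-2)=40, L_pp(3)=-140; L_qq(-1)=900, L_qq(1)=-180, L_qq(2)=180, L_qq(4)=-900.
Local maxima occur where both diagonal entries negative: (-4, 1), (-4, 4), (3, 1), (3, 4). Count: 4.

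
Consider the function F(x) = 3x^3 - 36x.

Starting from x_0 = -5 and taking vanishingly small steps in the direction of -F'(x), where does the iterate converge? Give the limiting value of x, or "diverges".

diverges

F'(x) = 9(x - 2)(x + 2), so F'(-5) = 189.
Gradient descent moves in the -F' direction, i.e. x is decreasing.
There is no critical point below x=-5, and F' keeps the same sign, so the iterate runs off to −∞.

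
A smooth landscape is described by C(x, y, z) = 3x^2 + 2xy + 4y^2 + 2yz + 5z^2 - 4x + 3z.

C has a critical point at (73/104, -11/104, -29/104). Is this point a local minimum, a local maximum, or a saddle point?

The Hessian is constant: H = [[6, 2, 0], [2, 8, 2], [0, 2, 10]].
Leading principal minors: Δ₁ = 6, Δ₂ = 44, Δ₃ = 416.
All leading minors are positive, so H is positive definite: a local minimum.

local minimum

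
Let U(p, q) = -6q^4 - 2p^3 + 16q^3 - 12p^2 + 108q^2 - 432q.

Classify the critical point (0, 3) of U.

local maximum

The mixed partial ∂²U/∂p∂q is 0, so the Hessian at any point is diag(U_pp, U_qq) = diag(-12(p + 2), 24(-3q^2 + 4q + 9)).
At (0, 3): H = diag(-24, -144).
Both eigenvalues are negative, so H is negative definite: a local maximum.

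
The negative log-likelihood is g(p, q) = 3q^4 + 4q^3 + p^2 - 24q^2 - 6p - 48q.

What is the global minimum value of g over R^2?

-121

g(p,q) separates as A(p) + B(q), so its minimum is min A + min B.
A'(p) = 2p - 6 vanishes at p ∈ {3}; B'(q) = 12(q - 2)(q + 1)(q + 2) vanishes at q ∈ {-2, -1, 2}.
Local minima of A (where A''>0): A(3)=-9. Local minima of B: B(-2)=16, B(2)=-112.
So the global minimum of g is A(3) + B(2) = -9 − 112 = -121, attained at (3, 2).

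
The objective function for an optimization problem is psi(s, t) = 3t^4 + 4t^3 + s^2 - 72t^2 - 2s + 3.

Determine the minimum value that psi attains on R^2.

-638

psi(s,t) separates as P(s) + Q(t) + 3, so its minimum is min P + min Q + 3.
P'(s) = 2s - 2 vanishes at s ∈ {1}; Q'(t) = 12t(t - 3)(t + 4) vanishes at t ∈ {-4, 0, 3}.
Local minima of P (where P''>0): P(1)=-1. Local minima of Q: Q(-4)=-640, Q(3)=-297.
So the global minimum of psi is P(1) + Q(-4) + 3 = -1 − 640 + 3 = -638, attained at (1, -4).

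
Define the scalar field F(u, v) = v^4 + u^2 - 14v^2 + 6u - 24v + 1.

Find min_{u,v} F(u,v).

F(u,v) separates as P(u) + Q(v) + 1, so its minimum is min P + min Q + 1.
P'(u) = 2u + 6 vanishes at u ∈ {-3}; Q'(v) = 4(v - 3)(v + 1)(v + 2) vanishes at v ∈ {-2, -1, 3}.
Local minima of P (where P''>0): P(-3)=-9. Local minima of Q: Q(-2)=8, Q(3)=-117.
So the global minimum of F is P(-3) + Q(3) + 1 = -9 − 117 + 1 = -125, attained at (-3, 3).

-125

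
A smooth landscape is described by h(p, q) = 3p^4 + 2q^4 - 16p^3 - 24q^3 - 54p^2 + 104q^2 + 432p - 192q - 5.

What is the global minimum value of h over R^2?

h(p,q) separates as A(p) + B(q) − 5, so its minimum is min A + min B − 5.
A'(p) = 12(p - 4)(p - 3)(p + 3) vanishes at p ∈ {-3, 3, 4}; B'(q) = 8(q - 4)(q - 3)(q - 2) vanishes at q ∈ {2, 3, 4}.
Local minima of A (where A''>0): A(-3)=-1107, A(4)=608. Local minima of B: B(2)=-128, B(4)=-128.
So the global minimum of h is A(-3) + B(2) − 5 = -1107 − 128 − 5 = -1240, attained at (-3, 2).

-1240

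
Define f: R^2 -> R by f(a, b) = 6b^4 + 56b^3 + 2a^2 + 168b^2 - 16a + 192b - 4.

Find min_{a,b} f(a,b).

f(a,b) separates as P(a) + Q(b) − 4, so its minimum is min P + min Q − 4.
P'(a) = 4a - 16 vanishes at a ∈ {4}; Q'(b) = 24(b + 1)(b + 2)(b + 4) vanishes at b ∈ {-4, -2, -1}.
Local minima of P (where P''>0): P(4)=-32. Local minima of Q: Q(-4)=-128, Q(-1)=-74.
So the global minimum of f is P(4) + Q(-4) − 4 = -32 − 128 − 4 = -164, attained at (4, -4).

-164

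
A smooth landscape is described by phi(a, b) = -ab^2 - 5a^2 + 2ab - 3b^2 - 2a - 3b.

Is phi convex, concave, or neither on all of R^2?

neither

The term -ab^2 is cubic, so the Hessian is not constant.
∂²phi/∂b² = -2a - 6, which takes both signs as a varies (negative for sufficiently large a). A diagonal entry of the Hessian changing sign means the Hessian is neither positive- nor negative-semidefinite on all of R^2.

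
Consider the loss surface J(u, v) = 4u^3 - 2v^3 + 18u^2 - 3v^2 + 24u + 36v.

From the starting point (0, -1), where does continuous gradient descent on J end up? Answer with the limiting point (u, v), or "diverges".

(-1, -3)

J is separable, so gradient descent decouples: u follows -∂J/∂u, v follows -∂J/∂v.
∂J/∂u = 12(u + 1)(u + 2); at u=0 this is 24, so u decreases.
∂J/∂v = -6(v - 2)(v + 3); at v=-1 this is 36, so v decreases.
u converges to its nearest critical value -1 (a local min of the u-part); v converges to -3. The iterate converges to (-1, -3).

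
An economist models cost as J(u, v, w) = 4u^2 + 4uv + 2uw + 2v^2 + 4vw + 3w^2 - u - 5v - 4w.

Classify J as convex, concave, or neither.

convex

J is quadratic, so its Hessian is the constant matrix H = [[8, 4, 2], [4, 4, 4], [2, 4, 6]].
Leading principal minors: 8, 16, 16.
All positive ⇒ H ≻ 0 ⇒ convex.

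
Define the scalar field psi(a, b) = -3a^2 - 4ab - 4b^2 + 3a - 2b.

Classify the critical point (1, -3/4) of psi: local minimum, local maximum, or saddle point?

local maximum

The Hessian of psi is constant: H = [[-6, -4], [-4, -8]].
det(H) = (-6)·(-8) − (-4)² = 32.
det(H) > 0 and tr(H) = -14 < 0, so H is negative definite and the point is a local maximum.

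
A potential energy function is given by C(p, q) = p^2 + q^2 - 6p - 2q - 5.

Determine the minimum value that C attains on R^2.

C(p,q) separates as A(p) + B(q) − 5, so its minimum is min A + min B − 5.
A'(p) = 2p - 6 vanishes at p ∈ {3}; B'(q) = 2q - 2 vanishes at q ∈ {1}.
Local minima of A (where A''>0): A(3)=-9. Local minima of B: B(1)=-1.
So the global minimum of C is A(3) + B(1) − 5 = -9 − 1 − 5 = -15, attained at (3, 1).

-15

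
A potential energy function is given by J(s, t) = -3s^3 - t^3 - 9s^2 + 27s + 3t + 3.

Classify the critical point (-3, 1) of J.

saddle point

The mixed partial ∂²J/∂s∂t is 0, so the Hessian at any point is diag(J_ss, J_tt) = diag(-18(s + 1), -6t).
At (-3, 1): H = diag(36, -6).
The eigenvalues have opposite signs, so H is indefinite: a saddle point.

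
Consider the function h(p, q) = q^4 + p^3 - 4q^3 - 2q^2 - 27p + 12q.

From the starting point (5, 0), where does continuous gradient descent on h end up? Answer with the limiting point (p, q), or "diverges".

h is separable, so gradient descent decouples: p follows -∂h/∂p, q follows -∂h/∂q.
∂h/∂p = 3(p - 3)(p + 3); at p=5 this is 48, so p decreases.
∂h/∂q = 4(q - 3)(q - 1)(q + 1); at q=0 this is 12, so q decreases.
p converges to its nearest critical value 3 (a local min of the p-part); q converges to -1. The iterate converges to (3, -1).

(3, -1)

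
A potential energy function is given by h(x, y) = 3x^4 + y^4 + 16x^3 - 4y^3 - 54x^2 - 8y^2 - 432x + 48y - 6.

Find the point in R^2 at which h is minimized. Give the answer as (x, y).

h(x,y) separates as P(x) + Q(y) − 6, so its minimum is min P + min Q − 6.
P'(x) = 12(x - 3)(x + 3)(x + 4) vanishes at x ∈ {-4, -3, 3}; Q'(y) = 4(y - 3)(y - 2)(y + 2) vanishes at y ∈ {-2, 2, 3}.
Local minima of P (where P''>0): P(-4)=608, P(3)=-1107. Local minima of Q: Q(-2)=-80, Q(3)=45.
So the global minimum of h is P(3) + Q(-2) − 6 = -1107 − 80 − 6 = -1193, attained at (3, -2).

(3, -2)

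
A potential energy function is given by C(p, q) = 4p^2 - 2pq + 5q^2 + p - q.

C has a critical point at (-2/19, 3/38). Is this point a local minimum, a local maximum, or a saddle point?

local minimum

The Hessian of C is constant: H = [[8, -2], [-2, 10]].
det(H) = 8·10 − (-2)² = 76.
det(H) > 0 and tr(H) = 18 > 0, so H is positive definite and the point is a local minimum.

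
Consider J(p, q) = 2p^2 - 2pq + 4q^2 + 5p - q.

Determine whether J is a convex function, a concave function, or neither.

convex

J is quadratic, so its Hessian is the constant matrix H = [[4, -2], [-2, 8]].
det(H) = 28, tr(H) = 12.
det(H) > 0 and tr(H) > 0, so H is positive definite everywhere: convex.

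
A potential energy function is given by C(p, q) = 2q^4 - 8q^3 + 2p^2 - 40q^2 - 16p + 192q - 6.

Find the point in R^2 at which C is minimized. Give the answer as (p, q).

(4, -3)

C(p,q) separates as A(p) + B(q) − 6, so its minimum is min A + min B − 6.
A'(p) = 4p - 16 vanishes at p ∈ {4}; B'(q) = 8(q - 4)(q - 2)(q + 3) vanishes at q ∈ {-3, 2, 4}.
Local minima of A (where A''>0): A(4)=-32. Local minima of B: B(-3)=-558, B(4)=128.
So the global minimum of C is A(4) + B(-3) − 6 = -32 − 558 − 6 = -596, attained at (4, -3).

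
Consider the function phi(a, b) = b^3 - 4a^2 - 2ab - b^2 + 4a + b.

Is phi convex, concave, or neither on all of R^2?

The term b^3 is cubic, so the Hessian is not constant.
∂²phi/∂b² = 6b - 2, which takes both signs as b varies (negative for sufficiently negative b). A diagonal entry of the Hessian changing sign means the Hessian is neither positive- nor negative-semidefinite on all of R^2.

neither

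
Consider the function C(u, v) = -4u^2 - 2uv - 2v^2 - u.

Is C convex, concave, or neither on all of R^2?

C is quadratic, so its Hessian is the constant matrix H = [[-8, -2], [-2, -4]].
det(H) = 28, tr(H) = -12.
det(H) > 0 and tr(H) < 0, so H is negative definite everywhere: concave.

concave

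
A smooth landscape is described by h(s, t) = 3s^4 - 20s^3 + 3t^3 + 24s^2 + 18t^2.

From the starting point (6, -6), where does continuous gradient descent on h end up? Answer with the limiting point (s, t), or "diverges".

diverges

h is separable, so gradient descent decouples: s follows -∂h/∂s, t follows -∂h/∂t.
∂h/∂s = 12s(s - 4)(s - 1); at s=6 this is 720, so s decreases.
∂h/∂t = 9t(t + 4); at t=-6 this is 108, so t decreases.
The t-coordinate has no critical point in that direction and runs off to infinity.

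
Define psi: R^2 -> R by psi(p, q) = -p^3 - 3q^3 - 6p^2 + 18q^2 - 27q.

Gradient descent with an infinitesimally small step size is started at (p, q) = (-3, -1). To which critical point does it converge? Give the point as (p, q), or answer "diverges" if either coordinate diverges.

psi is separable, so gradient descent decouples: p follows -∂psi/∂p, q follows -∂psi/∂q.
∂psi/∂p = -3p(p + 4); at p=-3 this is 9, so p decreases.
∂psi/∂q = -9(q - 3)(q - 1); at q=-1 this is -72, so q increases.
p converges to its nearest critical value -4 (a local min of the p-part); q converges to 1. The iterate converges to (-4, 1).

(-4, 1)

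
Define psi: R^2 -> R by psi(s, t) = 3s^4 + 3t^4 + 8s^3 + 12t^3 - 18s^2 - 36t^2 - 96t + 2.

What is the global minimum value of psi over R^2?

psi(s,t) separates as P(s) + Q(t) + 2, so its minimum is min P + min Q + 2.
P'(s) = 12s(s - 1)(s + 3) vanishes at s ∈ {-3, 0, 1}; Q'(t) = 12(t - 2)(t + 1)(t + 4) vanishes at t ∈ {-4, -1, 2}.
Local minima of P (where P''>0): P(-3)=-135, P(1)=-7. Local minima of Q: Q(-4)=-192, Q(2)=-192.
So the global minimum of psi is P(-3) + Q(-4) + 2 = -135 − 192 + 2 = -325, attained at (-3, -4).

-325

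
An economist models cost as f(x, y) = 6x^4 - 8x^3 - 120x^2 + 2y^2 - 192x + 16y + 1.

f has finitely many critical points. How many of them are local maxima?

f separates as a function of x plus a function of y, so ∇f=0 decouples.
∂f/∂x = 24(x - 4)(x + 1)(x + 2) = 0 at x ∈ {-2, -1, 4}; ∂f/∂y = 4(y + 4) = 0 at y ∈ {-4}.
The Hessian is diagonal: diag(f_xx, f_yy). Second derivatives: f_xx(-2)=144, f_xx(-1)=-120, f_xx(4)=720; f_yy(-4)=4.
Local maxima occur where both diagonal entries negative: none. Count: 0.

0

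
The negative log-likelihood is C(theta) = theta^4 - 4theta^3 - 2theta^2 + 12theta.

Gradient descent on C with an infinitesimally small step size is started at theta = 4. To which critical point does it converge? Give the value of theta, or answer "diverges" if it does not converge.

C'(theta) = 4(theta - 3)(theta - 1)(theta + 1), so C'(4) = 60.
Gradient descent moves in the -C' direction, i.e. theta is decreasing.
The nearest critical point in that direction is theta = 3, where C'' = 32 > 0 (a local minimum). The iterate converges there.

3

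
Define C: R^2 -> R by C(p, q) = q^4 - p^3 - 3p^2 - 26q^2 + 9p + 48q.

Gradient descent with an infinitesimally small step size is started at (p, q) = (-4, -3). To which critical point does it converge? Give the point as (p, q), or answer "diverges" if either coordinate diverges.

(-3, -4)

C is separable, so gradient descent decouples: p follows -∂C/∂p, q follows -∂C/∂q.
∂C/∂p = -3(p - 1)(p + 3); at p=-4 this is -15, so p increases.
∂C/∂q = 4(q - 3)(q - 1)(q + 4); at q=-3 this is 96, so q decreases.
p converges to its nearest critical value -3 (a local min of the p-part); q converges to -4. The iterate converges to (-3, -4).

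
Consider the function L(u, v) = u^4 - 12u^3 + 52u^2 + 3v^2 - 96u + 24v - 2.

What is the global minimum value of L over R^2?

L(u,v) separates as P(u) + Q(v) − 2, so its minimum is min P + min Q − 2.
P'(u) = 4(u - 4)(u - 3)(u - 2) vanishes at u ∈ {2, 3, 4}; Q'(v) = 6v + 24 vanishes at v ∈ {-4}.
Local minima of P (where P''>0): P(2)=-64, P(4)=-64. Local minima of Q: Q(-4)=-48.
So the global minimum of L is P(2) + Q(-4) − 2 = -64 − 48 − 2 = -114, attained at (2, -4).

-114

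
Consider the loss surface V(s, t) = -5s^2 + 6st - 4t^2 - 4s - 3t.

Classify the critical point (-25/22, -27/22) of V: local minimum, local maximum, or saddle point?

local maximum

The Hessian of V is constant: H = [[-10, 6], [6, -8]].
det(H) = (-10)·(-8) − 6² = 44.
det(H) > 0 and tr(H) = -18 < 0, so H is negative definite and the point is a local maximum.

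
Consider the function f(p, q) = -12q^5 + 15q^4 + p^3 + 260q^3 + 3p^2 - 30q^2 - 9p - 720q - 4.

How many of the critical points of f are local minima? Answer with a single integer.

2

f separates as a function of p plus a function of q, so ∇f=0 decouples.
∂f/∂p = 3(p - 1)(p + 3) = 0 at p ∈ {-3, 1}; ∂f/∂q = -60(q - 4)(q - 1)(q + 1)(q + 3) = 0 at q ∈ {-3, -1, 1, 4}.
The Hessian is diagonal: diag(f_pp, f_qq). Second derivatives: f_pp(-3)=-12, f_pp(1)=12; f_qq(-3)=3360, f_qq(-1)=-1200, f_qq(1)=1440, f_qq(4)=-6300.
Local minima occur where both diagonal entries positive: (1, -3), (1, 1). Count: 2.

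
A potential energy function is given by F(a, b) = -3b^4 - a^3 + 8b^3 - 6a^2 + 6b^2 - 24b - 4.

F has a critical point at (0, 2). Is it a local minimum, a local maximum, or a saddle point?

local maximum

The mixed partial ∂²F/∂a∂b is 0, so the Hessian at any point is diag(F_aa, F_bb) = diag(-6(a + 2), 12(-3b^2 + 4b + 1)).
At (0, 2): H = diag(-12, -36).
Both eigenvalues are negative, so H is negative definite: a local maximum.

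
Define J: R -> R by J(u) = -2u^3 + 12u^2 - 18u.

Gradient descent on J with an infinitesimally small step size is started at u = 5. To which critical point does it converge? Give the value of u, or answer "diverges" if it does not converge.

diverges

J'(u) = -6(u - 3)(u - 1), so J'(5) = -48.
Gradient descent moves in the -J' direction, i.e. u is increasing.
There is no critical point above u=5, and J' keeps the same sign, so the iterate runs off to +∞.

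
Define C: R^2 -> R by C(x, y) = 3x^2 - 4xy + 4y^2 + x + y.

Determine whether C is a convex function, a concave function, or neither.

C is quadratic, so its Hessian is the constant matrix H = [[6, -4], [-4, 8]].
det(H) = 32, tr(H) = 14.
det(H) > 0 and tr(H) > 0, so H is positive definite everywhere: convex.

convex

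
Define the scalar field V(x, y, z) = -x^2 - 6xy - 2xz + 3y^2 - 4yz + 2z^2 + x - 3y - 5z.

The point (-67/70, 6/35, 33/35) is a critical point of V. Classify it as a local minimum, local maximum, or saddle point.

saddle point

The Hessian is constant: H = [[-2, -6, -2], [-6, 6, -4], [-2, -4, 4]].
Leading principal minors: Δ₁ = -2, Δ₂ = -48, Δ₃ = -280.
The minors fit neither the all-positive nor the alternating-sign pattern, so H is indefinite: a saddle point.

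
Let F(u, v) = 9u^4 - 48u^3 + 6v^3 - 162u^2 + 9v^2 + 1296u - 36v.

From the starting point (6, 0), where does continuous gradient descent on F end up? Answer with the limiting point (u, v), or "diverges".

(4, 1)

F is separable, so gradient descent decouples: u follows -∂F/∂u, v follows -∂F/∂v.
∂F/∂u = 36(u - 4)(u - 3)(u + 3); at u=6 this is 1944, so u decreases.
∂F/∂v = 18(v - 1)(v + 2); at v=0 this is -36, so v increases.
u converges to its nearest critical value 4 (a local min of the u-part); v converges to 1. The iterate converges to (4, 1).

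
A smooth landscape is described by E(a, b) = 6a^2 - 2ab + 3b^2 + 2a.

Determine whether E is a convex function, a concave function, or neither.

E is quadratic, so its Hessian is the constant matrix H = [[12, -2], [-2, 6]].
det(H) = 68, tr(H) = 18.
det(H) > 0 and tr(H) > 0, so H is positive definite everywhere: convex.

convex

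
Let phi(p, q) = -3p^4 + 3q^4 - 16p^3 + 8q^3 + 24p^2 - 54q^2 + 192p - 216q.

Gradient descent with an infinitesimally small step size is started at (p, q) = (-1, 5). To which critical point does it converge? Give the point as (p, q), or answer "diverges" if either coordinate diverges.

phi is separable, so gradient descent decouples: p follows -∂phi/∂p, q follows -∂phi/∂q.
∂phi/∂p = -12(p - 2)(p + 2)(p + 4); at p=-1 this is 108, so p decreases.
∂phi/∂q = 12(q - 3)(q + 2)(q + 3); at q=5 this is 1344, so q decreases.
p converges to its nearest critical value -2 (a local min of the p-part); q converges to 3. The iterate converges to (-2, 3).

(-2, 3)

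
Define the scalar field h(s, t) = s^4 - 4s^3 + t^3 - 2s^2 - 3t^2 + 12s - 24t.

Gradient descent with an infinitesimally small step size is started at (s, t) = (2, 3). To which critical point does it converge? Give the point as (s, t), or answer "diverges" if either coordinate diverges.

(3, 4)

h is separable, so gradient descent decouples: s follows -∂h/∂s, t follows -∂h/∂t.
∂h/∂s = 4(s - 3)(s - 1)(s + 1); at s=2 this is -12, so s increases.
∂h/∂t = 3(t - 4)(t + 2); at t=3 this is -15, so t increases.
s converges to its nearest critical value 3 (a local min of the s-part); t converges to 4. The iterate converges to (3, 4).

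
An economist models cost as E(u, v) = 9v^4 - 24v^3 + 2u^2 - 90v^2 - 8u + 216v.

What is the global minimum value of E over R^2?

-464

E(u,v) separates as P(u) + Q(v), so its minimum is min P + min Q.
P'(u) = 4u - 8 vanishes at u ∈ {2}; Q'(v) = 36(v - 3)(v - 1)(v + 2) vanishes at v ∈ {-2, 1, 3}.
Local minima of P (where P''>0): P(2)=-8. Local minima of Q: Q(-2)=-456, Q(3)=-81.
So the global minimum of E is P(2) + Q(-2) = -8 − 456 = -464, attained at (2, -2).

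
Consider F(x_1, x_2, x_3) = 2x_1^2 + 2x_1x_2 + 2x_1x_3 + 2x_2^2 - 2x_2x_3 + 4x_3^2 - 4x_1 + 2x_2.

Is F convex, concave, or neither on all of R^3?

convex

F is quadratic, so its Hessian is the constant matrix H = [[4, 2, 2], [2, 4, -2], [2, -2, 8]].
Leading principal minors: 4, 12, 48.
All positive ⇒ H ≻ 0 ⇒ convex.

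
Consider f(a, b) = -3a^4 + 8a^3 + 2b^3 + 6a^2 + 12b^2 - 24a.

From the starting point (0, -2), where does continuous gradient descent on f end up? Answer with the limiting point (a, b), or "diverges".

(1, 0)

f is separable, so gradient descent decouples: a follows -∂f/∂a, b follows -∂f/∂b.
∂f/∂a = -12(a - 2)(a - 1)(a + 1); at a=0 this is -24, so a increases.
∂f/∂b = 6b(b + 4); at b=-2 this is -24, so b increases.
a converges to its nearest critical value 1 (a local min of the a-part); b converges to 0. The iterate converges to (1, 0).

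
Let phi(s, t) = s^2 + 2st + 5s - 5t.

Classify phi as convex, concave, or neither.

neither

phi is quadratic, so its Hessian is the constant matrix H = [[2, 2], [2, 0]].
det(H) = -4, tr(H) = 2.
det(H) < 0, so H is indefinite: neither convex nor concave.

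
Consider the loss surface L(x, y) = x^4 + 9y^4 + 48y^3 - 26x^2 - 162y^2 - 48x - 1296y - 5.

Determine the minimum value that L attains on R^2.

-3678

L(x,y) separates as P(x) + Q(y) − 5, so its minimum is min P + min Q − 5.
P'(x) = 4(x - 4)(x + 1)(x + 3) vanishes at x ∈ {-3, -1, 4}; Q'(y) = 36(y - 3)(y + 3)(y + 4) vanishes at y ∈ {-4, -3, 3}.
Local minima of P (where P''>0): P(-3)=-9, P(4)=-352. Local minima of Q: Q(-4)=1824, Q(3)=-3321.
So the global minimum of L is P(4) + Q(3) − 5 = -352 − 3321 − 5 = -3678, attained at (4, 3).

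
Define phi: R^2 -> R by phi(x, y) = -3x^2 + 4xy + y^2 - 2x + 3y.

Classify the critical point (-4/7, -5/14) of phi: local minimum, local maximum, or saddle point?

The Hessian of phi is constant: H = [[-6, 4], [4, 2]].
det(H) = (-6)·2 − 4² = -28.
Since det(H) < 0, H is indefinite and the critical point is a saddle point.

saddle point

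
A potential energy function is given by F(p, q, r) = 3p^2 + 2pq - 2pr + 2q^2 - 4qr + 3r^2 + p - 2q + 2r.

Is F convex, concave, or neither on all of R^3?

F is quadratic, so its Hessian is the constant matrix H = [[6, 2, -2], [2, 4, -4], [-2, -4, 6]].
Leading principal minors: 6, 20, 40.
All positive ⇒ H ≻ 0 ⇒ convex.

convex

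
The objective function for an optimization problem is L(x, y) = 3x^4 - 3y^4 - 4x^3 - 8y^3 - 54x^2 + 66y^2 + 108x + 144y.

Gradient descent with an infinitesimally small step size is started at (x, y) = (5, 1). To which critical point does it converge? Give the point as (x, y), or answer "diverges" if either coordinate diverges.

(3, -1)

L is separable, so gradient descent decouples: x follows -∂L/∂x, y follows -∂L/∂y.
∂L/∂x = 12(x - 3)(x - 1)(x + 3); at x=5 this is 768, so x decreases.
∂L/∂y = -12(y - 3)(y + 1)(y + 4); at y=1 this is 240, so y decreases.
x converges to its nearest critical value 3 (a local min of the x-part); y converges to -1. The iterate converges to (3, -1).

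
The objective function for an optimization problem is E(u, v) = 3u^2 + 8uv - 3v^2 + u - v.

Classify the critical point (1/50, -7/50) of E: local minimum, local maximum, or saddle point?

saddle point

The Hessian of E is constant: H = [[6, 8], [8, -6]].
det(H) = 6·(-6) − 8² = -100.
Since det(H) < 0, H is indefinite and the critical point is a saddle point.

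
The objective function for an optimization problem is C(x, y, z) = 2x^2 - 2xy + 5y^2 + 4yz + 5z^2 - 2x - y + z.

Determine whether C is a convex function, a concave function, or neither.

convex

C is quadratic, so its Hessian is the constant matrix H = [[4, -2, 0], [-2, 10, 4], [0, 4, 10]].
Leading principal minors: 4, 36, 296.
All positive ⇒ H ≻ 0 ⇒ convex.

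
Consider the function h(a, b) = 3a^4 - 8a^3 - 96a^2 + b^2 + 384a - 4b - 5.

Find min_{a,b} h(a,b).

-1801

h(a,b) separates as P(a) + Q(b) − 5, so its minimum is min P + min Q − 5.
P'(a) = 12(a - 4)(a - 2)(a + 4) vanishes at a ∈ {-4, 2, 4}; Q'(b) = 2b - 4 vanishes at b ∈ {2}.
Local minima of P (where P''>0): P(-4)=-1792, P(4)=256. Local minima of Q: Q(2)=-4.
So the global minimum of h is P(-4) + Q(2) − 5 = -1792 − 4 − 5 = -1801, attained at (-4, 2).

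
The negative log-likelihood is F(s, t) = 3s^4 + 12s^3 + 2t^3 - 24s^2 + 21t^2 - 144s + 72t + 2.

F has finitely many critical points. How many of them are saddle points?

3

F separates as a function of s plus a function of t, so ∇F=0 decouples.
∂F/∂s = 12(s - 2)(s + 2)(s + 3) = 0 at s ∈ {-3, -2, 2}; ∂F/∂t = 6(t + 3)(t + 4) = 0 at t ∈ {-4, -3}.
The Hessian is diagonal: diag(F_ss, F_tt). Second derivatives: F_ss(-3)=60, F_ss(-2)=-48, F_ss(2)=240; F_tt(-4)=-6, F_tt(-3)=6.
Saddle points occur where the two diagonal entries have opposite signs: (-3, -4), (-2, -3), (2, -4). Count: 3.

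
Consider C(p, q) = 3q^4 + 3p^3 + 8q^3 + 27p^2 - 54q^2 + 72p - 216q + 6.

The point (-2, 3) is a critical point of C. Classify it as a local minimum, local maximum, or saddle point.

local minimum

The mixed partial ∂²C/∂p∂q is 0, so the Hessian at any point is diag(C_pp, C_qq) = diag(18(p + 3), 12(3q^2 + 4q - 9)).
At (-2, 3): H = diag(18, 360).
Both eigenvalues are positive, so H is positive definite: a local minimum.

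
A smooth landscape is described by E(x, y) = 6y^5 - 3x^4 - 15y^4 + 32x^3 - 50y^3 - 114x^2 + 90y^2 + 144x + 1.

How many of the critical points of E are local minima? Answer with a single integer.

2

E separates as a function of x plus a function of y, so ∇E=0 decouples.
∂E/∂x = -12(x - 4)(x - 3)(x - 1) = 0 at x ∈ {1, 3, 4}; ∂E/∂y = 30y(y - 3)(y - 1)(y + 2) = 0 at y ∈ {-2, 0, 1, 3}.
The Hessian is diagonal: diag(E_xx, E_yy). Second derivatives: E_xx(1)=-72, E_xx(3)=24, E_xx(4)=-36; E_yy(-2)=-900, E_yy(0)=180, E_yy(1)=-180, E_yy(3)=900.
Local minima occur where both diagonal entries positive: (3, 0), (3, 3). Count: 2.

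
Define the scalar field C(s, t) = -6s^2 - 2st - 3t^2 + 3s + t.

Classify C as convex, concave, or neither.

C is quadratic, so its Hessian is the constant matrix H = [[-12, -2], [-2, -6]].
det(H) = 68, tr(H) = -18.
det(H) > 0 and tr(H) < 0, so H is negative definite everywhere: concave.

concave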